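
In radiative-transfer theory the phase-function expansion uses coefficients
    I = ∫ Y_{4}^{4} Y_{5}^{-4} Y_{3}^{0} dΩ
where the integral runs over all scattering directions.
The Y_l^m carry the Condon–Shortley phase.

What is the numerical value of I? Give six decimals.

-0.207724

m-sum 0 ✓  L=12 even ✓  1≤3≤9 ✓
Π(2lᵢ+1) = 9×11×7 = 693
triangle coeff Δ(4,5,3) = 1/180180
Σ_t [2,4]: t=2:+1/576 t=3:−1/144 t=4:+1/576 = -1/288
(3j)²=20/1001 [(4 5 3; 0 0 0)], sign=+1
Σ_t [0,0]: t=0:+1/8640 = 1/8640
(3j)²=28/715 [(4 5 3; 4 -4 0)], sign=-1
⇒ 4πI² = 1008/1859
I = (-1)√(1008/1859/(4π)) = -0.20772350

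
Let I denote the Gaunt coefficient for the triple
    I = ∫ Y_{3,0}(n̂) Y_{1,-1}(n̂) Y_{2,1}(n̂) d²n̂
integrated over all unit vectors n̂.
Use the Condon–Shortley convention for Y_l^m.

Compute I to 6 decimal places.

0.143048

Checks pass: Σm=0; 6 even; l₃=2∈[2,4].
(2·3+1)(2·1+1)(2·2+1) = 105
Δ: 2! 4! 0! / 7! → 1/105
sum: t=1:−1/4 = -1/4
3j²(3 1 2; 0 0 0) = Δ·Π!·Σ² = 3/35  (sign -1)
sum: t=0:+1/12 = 1/12
3j²(3 1 2; 0 -1 1) = Δ·Π!·Σ² = 1/35  (sign -1)
combine: 4πI² = 105·3/35·1/35 = 9/35
take √, sign +1: I = 0.14304817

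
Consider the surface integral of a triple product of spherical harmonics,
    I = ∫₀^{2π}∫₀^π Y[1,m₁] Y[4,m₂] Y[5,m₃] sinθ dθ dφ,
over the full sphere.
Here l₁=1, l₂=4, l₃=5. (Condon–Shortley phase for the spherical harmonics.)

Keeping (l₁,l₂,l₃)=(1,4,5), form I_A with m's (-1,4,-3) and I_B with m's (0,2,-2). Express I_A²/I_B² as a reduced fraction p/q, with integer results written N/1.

l's match ⇒ only the (l;m) 3-j factors differ between A and B.
A: triangle coeff Δ(1,4,5) = 1/495; Σ_t [0,0]: t=0:+1/80640 = 1/80640; (3j)²=1/495 [(1 4 5; -1 4 -3)], sign=+1
B: triangle coeff Δ(1,4,5) = 1/495; Σ_t [0,0]: t=0:+1/1440 = 1/1440; (3j)²=7/165 [(1 4 5; 0 2 -2)], sign=-1
I_A²/I_B² = (1/495)/(7/165) = 1/21

1/21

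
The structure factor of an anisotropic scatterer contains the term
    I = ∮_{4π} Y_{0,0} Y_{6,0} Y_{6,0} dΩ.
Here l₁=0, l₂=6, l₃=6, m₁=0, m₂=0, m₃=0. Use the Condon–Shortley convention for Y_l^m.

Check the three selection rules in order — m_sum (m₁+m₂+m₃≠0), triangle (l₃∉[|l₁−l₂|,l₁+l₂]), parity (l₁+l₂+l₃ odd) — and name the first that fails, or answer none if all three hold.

Σmᵢ = 0  ✓
l₃∈[|l₁−l₂|,l₁+l₂]=[6,6], have l₃=6  ✓
Σlᵢ = 12 ⇒ even  ✓

none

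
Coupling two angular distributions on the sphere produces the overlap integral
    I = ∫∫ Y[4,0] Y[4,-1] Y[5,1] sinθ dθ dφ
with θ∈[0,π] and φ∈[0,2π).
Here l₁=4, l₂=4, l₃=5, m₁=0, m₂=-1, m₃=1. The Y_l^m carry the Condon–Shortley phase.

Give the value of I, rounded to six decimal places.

L=13 odd ⇒ parity kills the (l;000) factor ⇒ I = 0

0.000000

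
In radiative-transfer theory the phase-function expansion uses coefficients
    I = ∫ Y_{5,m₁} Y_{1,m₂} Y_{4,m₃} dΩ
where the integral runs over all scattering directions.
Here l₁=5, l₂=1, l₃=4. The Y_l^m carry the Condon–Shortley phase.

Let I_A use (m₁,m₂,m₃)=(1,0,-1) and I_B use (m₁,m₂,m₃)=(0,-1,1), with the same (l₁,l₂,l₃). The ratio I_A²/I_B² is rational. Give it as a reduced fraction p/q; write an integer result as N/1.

12/5

Shared (l₁,l₂,l₃)=(5,1,4): N and (l;000)² cancel in I_A²/I_B².
A: Δ = 2!·8!·0!/11! = 1/495; Racah Σ t=1..1: t=1:−1/720 = -1/720; ⇒ 3j(5 1 4; 1 0 -1)² = 8/165, sgn +1
B: Δ = 2!·8!·0!/11! = 1/495; Racah Σ t=0..0: t=0:+1/1440 = 1/1440; ⇒ 3j(5 1 4; 0 -1 1)² = 2/99, sgn -1
I_A²/I_B² = (8/165)/(2/99) = 12/5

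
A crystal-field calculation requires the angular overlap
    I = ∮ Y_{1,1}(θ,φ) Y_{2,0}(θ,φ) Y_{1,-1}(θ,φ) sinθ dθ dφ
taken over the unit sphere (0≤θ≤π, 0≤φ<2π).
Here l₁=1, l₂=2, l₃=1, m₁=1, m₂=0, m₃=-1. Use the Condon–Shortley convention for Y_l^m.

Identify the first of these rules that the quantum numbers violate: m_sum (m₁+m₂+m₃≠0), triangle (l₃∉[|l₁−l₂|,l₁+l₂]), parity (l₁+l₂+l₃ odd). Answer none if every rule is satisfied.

azimuthal sum: 1 + 0 − 1 = 0  ✓
1 ≤ 1 ≤ 3 (triangle on l)  ✓
L = 1 + 2 + 1 = 4 (even)  ✓

none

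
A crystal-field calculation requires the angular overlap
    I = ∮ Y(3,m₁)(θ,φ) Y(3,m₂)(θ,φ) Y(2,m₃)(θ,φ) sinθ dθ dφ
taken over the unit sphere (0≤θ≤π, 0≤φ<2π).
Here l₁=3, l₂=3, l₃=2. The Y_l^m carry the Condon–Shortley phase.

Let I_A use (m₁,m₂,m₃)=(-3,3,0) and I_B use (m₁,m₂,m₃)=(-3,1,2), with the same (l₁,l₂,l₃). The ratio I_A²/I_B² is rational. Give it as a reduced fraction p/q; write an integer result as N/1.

5/2

Same 3,3,2: normalisation and zero-m 3j drop out of the ratio.
A: Δ: 4! 2! 2! / 9! → 1/3780; sum: t=4:+1/96 = 1/96; 3j²(3 3 2; -3 3 0) = Δ·Π!·Σ² = 5/84  (sign +1)
B: Δ: 4! 2! 2! / 9! → 1/3780; sum: t=4:+1/96 = 1/96; 3j²(3 3 2; -3 1 2) = Δ·Π!·Σ² = 1/42  (sign +1)
I_A²/I_B² = (5/84)/(1/42) = 5/2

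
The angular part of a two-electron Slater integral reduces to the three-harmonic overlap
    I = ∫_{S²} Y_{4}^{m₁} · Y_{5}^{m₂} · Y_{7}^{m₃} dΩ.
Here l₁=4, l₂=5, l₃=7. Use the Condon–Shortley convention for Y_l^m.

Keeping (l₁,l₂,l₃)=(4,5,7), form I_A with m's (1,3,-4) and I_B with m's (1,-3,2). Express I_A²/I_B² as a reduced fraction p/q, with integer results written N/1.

3718/26569

l's match ⇒ only the (l;m) 3-j factors differ between A and B.
A: triangle coeff Δ(4,5,7) = 1/6126120; Σ_t [0,2]: t=0:+1/2903040 t=1:−1/241920 t=2:+1/345600 = -13/14515200; (3j)²=13/7140 [(4 5 7; 1 3 -4)], sign=+1
B: triangle coeff Δ(4,5,7) = 1/6126120; Σ_t [0,2]: t=0:+1/103680 t=1:−1/241920 t=2:+1/9676800 = 163/29030400; (3j)²=26569/2042040 [(4 5 7; 1 -3 2)], sign=-1
I_A²/I_B² = (13/7140)/(26569/2042040) = 3718/26569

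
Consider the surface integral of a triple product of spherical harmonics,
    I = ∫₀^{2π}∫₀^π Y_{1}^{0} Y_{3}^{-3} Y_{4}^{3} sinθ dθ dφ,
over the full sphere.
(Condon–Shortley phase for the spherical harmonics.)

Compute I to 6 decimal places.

Checks pass: Σm=0; 8 even; l₃=4∈[2,4].
(2·1+1)(2·3+1)(2·4+1) = 189
Δ: 0! 2! 6! / 9! → 1/252
sum: t=0:+1/36 = 1/36
3j²(1 3 4; 0 0 0) = Δ·Π!·Σ² = 4/63  (sign +1)
sum: t=0:+1/720 = 1/720
3j²(1 3 4; 0 -3 3) = Δ·Π!·Σ² = 1/36  (sign -1)
combine: 4πI² = 189·4/63·1/36 = 1/3
take √, sign -1: I = -0.16286750

-0.162868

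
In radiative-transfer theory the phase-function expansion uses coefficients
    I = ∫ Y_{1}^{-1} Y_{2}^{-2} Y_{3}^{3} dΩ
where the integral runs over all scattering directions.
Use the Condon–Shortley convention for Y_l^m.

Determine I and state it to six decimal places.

-0.319865

Rules hold: Σm=0, L=6 even, 1≤3≤3.
N = 3·5·7 = 105
Δ = 0!·2!·4!/7! = 1/105
Racah Σ t=0..0: t=0:+1/4 = 1/4
⇒ 3j(1 2 3; 0 0 0)² = 3/35, sgn -1
Racah Σ t=0..0: t=0:+1/48 = 1/48
⇒ 3j(1 2 3; -1 -2 3)² = 1/7, sgn +1
4πI² = N·(3j₀)²·(3jₘ)² = 9/7
I = -1·√(1.28571/4π) = -0.31986543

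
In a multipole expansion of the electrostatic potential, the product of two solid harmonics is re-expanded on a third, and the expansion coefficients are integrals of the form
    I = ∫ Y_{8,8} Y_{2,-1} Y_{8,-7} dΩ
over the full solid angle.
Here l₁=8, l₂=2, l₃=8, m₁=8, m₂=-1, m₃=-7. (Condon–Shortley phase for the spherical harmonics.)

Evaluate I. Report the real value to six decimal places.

0.162642

m-sum 0 ✓  L=18 even ✓  6≤8≤10 ✓
Π(2lᵢ+1) = 17×5×17 = 1445
triangle coeff Δ(8,2,8) = 1/348840
Σ_t [0,2]: t=0:+1/116121600 t=1:−1/25401600 t=2:+1/116121600 = -1/45158400
(3j)²=24/1615 [(8 2 8; 0 0 0)], sign=-1
Σ_t [0,0]: t=0:+1/174356582400 = 1/174356582400
(3j)²=5/323 [(8 2 8; 8 -1 -7)], sign=-1
⇒ 4πI² = 120/361
I = (+1)√(120/361/(4π)) = 0.16264177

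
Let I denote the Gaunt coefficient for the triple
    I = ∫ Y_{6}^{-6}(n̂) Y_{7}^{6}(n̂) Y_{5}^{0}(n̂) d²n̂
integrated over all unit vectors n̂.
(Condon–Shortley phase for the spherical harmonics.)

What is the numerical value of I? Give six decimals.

m-sum 0 ✓  L=18 even ✓  1≤5≤13 ✓
Π(2lᵢ+1) = 13×15×11 = 2145
triangle coeff Δ(6,7,5) = 1/174594420
Σ_t [2,6]: t=2:+1/4147200 t=3:−1/207360 t=4:+1/82944 t=5:−1/207360 t=6:+1/4147200 = 1/345600
(3j)²=420/46189 [(6 7 5; 0 0 0)], sign=-1
Σ_t [8,8]: t=8:+1/116121600 = 1/116121600
(3j)²=165/9044 [(6 7 5; -6 6 0)], sign=-1
⇒ 4πI² = 37125/104329
I = (+1)√(37125/104329/(4π)) = 0.16827739

0.168277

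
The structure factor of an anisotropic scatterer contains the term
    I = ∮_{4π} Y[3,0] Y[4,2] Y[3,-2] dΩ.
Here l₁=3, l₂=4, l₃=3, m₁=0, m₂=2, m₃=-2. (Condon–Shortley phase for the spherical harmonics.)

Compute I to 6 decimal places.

-0.044418

m-sum 0 ✓  L=10 even ✓  1≤3≤7 ✓
Π(2lᵢ+1) = 7×9×7 = 441
triangle coeff Δ(3,4,3) = 1/34650
Σ_t [1,3]: t=1:−1/72 t=2:+1/16 t=3:−1/72 = 5/144
(3j)²=2/77 [(3 4 3; 0 0 0)], sign=-1
Σ_t [2,3]: t=2:+1/96 t=3:−1/72 = -1/288
(3j)²=1/462 [(3 4 3; 0 2 -2)], sign=+1
⇒ 4πI² = 3/121
I = (-1)√(3/121/(4π)) = -0.04441841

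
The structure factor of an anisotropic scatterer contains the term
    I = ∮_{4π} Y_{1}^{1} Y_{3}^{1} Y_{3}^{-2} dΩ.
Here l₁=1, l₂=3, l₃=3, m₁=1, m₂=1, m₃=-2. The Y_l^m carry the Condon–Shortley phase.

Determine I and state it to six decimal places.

0.000000

Σlᵢ=7 odd — θ-integrand is odd under cosθ→−cosθ; I=0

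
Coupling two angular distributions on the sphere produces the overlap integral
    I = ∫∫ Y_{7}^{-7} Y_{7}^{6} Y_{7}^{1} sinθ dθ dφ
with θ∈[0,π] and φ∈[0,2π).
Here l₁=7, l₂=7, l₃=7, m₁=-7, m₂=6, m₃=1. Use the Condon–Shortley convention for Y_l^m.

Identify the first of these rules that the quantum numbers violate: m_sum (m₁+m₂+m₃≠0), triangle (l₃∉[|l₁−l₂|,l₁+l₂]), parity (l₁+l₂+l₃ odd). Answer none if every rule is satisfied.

Σmᵢ = 0  ✓
l₃∈[|l₁−l₂|,l₁+l₂]=[0,14], have l₃=7  ✓
Σlᵢ = 21 ⇒ odd  ✗

parity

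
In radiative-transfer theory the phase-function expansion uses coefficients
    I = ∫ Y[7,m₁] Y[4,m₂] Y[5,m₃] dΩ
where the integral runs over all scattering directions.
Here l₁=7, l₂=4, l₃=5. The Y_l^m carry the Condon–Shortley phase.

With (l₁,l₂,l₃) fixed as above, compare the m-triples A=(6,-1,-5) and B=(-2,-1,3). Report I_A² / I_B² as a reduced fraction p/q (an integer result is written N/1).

57915/26569

l's match ⇒ only the (l;m) 3-j factors differ between A and B.
A: triangle coeff Δ(7,4,5) = 1/6126120; Σ_t [1,1]: t=1:−1/9676800 = -1/9676800; (3j)²=27/952 [(7 4 5; 6 -1 -5)], sign=-1
B: triangle coeff Δ(7,4,5) = 1/6126120; Σ_t [1,3]: t=1:−1/9676800 t=2:+1/241920 t=3:−1/103680 = -163/29030400; (3j)²=26569/2042040 [(7 4 5; -2 -1 3)], sign=-1
I_A²/I_B² = (27/952)/(26569/2042040) = 57915/26569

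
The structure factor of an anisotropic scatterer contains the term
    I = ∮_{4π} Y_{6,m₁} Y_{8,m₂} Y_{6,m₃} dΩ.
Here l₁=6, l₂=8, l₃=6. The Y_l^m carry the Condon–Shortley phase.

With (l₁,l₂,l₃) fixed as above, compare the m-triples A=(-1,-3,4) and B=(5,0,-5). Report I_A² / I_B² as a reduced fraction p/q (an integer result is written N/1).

14/55

l's match ⇒ only the (l;m) 3-j factors differ between A and B.
A: triangle coeff Δ(6,8,6) = 1/1309458150; Σ_t [3,5]: t=3:−1/24883200 t=4:+1/17418240 t=5:−1/116121600 = 1/116121600; (3j)²=5/4199 [(6 8 6; -1 -3 4)], sign=+1
B: triangle coeff Δ(6,8,6) = 1/1309458150; Σ_t [0,1]: t=0:+1/9754214400 t=1:−1/609638400 = -1/650280960; (3j)²=275/58786 [(6 8 6; 5 0 -5)], sign=+1
I_A²/I_B² = (5/4199)/(275/58786) = 14/55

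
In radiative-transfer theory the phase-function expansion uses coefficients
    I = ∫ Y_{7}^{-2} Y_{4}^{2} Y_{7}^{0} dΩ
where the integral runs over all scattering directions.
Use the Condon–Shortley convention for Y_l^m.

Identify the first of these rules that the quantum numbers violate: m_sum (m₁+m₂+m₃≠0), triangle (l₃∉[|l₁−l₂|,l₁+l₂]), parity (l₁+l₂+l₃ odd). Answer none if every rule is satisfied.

none

azimuthal sum: -2 + 2 + 0 = 0  ✓
3 ≤ 7 ≤ 11 (triangle on l)  ✓
L = 7 + 4 + 7 = 18 (even)  ✓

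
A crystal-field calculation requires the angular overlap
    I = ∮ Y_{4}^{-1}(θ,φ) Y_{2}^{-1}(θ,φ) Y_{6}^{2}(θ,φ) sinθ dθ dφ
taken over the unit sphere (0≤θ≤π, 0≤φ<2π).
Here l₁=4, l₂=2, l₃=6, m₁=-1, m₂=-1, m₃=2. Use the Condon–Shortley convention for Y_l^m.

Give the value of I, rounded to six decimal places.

0.238034

m-sum 0 ✓  L=12 even ✓  2≤6≤6 ✓
Π(2lᵢ+1) = 9×5×13 = 585
triangle coeff Δ(4,2,6) = 1/6435
Σ_t [0,0]: t=0:+1/2304 = 1/2304
(3j)²=5/143 [(4 2 6; 0 0 0)], sign=+1
Σ_t [0,0]: t=0:+1/4320 = 1/4320
(3j)²=224/6435 [(4 2 6; -1 -1 2)], sign=+1
⇒ 4πI² = 1120/1573
I = (+1)√(1120/1573/(4π)) = 0.23803440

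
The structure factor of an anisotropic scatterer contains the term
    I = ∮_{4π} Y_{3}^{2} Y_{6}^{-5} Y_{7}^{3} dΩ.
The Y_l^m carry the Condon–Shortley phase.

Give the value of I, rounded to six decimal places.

Rules hold: Σm=0, L=16 even, 3≤7≤9.
N = 7·13·15 = 1365
Δ = 2!·4!·10!/17! = 1/2042040
Racah Σ t=0..2: t=0:+1/207360 t=1:−1/57600 t=2:+1/207360 = -1/129600
⇒ 3j(3 6 7; 0 0 0)² = 168/12155, sgn +1
Racah Σ t=0..1: t=0:+1/4354560 t=1:−1/87091200 = 19/87091200
⇒ 3j(3 6 7; 2 -5 3)² = 361/37128, sgn +1
4πI² = N·(3j₀)²·(3jₘ)² = 7581/41327
I = +1·√(0.183439/4π) = 0.12082071

0.120821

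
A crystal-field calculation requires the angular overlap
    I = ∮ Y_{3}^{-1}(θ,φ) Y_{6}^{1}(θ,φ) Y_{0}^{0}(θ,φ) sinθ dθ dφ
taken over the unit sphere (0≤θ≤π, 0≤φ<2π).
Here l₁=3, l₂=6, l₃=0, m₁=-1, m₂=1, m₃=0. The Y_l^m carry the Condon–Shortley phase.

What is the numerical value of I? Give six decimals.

|3−6|≤0≤3+6 violated ⇒ I = 0

0.000000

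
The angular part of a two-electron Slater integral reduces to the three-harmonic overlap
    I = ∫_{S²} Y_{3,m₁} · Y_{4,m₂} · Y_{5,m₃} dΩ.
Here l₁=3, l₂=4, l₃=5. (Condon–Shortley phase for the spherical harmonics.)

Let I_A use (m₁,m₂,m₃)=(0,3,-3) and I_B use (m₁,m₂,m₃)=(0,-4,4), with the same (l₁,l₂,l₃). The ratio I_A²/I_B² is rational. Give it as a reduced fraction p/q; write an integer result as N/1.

1/4

Same 3,4,5: normalisation and zero-m 3j drop out of the ratio.
A: Δ: 2! 4! 6! / 13! → 1/180180; sum: t=1:−1/2880 t=2:+1/1440 = 1/2880; 3j²(3 4 5; 0 3 -3) = Δ·Π!·Σ² = 7/715  (sign +1)
B: Δ: 2! 4! 6! / 13! → 1/180180; sum: t=0:+1/8640 = 1/8640; 3j²(3 4 5; 0 -4 4) = Δ·Π!·Σ² = 28/715  (sign -1)
I_A²/I_B² = (7/715)/(28/715) = 1/4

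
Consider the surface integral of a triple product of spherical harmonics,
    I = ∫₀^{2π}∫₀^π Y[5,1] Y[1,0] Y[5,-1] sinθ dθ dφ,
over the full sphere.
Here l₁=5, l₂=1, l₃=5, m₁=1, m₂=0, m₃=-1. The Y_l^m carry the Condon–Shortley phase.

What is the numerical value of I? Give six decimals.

l₁+l₂+l₃=11 is odd: 3j(l;000)=0 ⇒ I=0

0.000000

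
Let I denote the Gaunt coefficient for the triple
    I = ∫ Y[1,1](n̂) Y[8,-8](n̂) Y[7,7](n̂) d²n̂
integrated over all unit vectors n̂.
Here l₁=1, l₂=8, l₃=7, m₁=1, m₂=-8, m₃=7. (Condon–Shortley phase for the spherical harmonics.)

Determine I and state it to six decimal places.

Checks pass: Σm=0; 16 even; l₃=7∈[7,9].
(2·1+1)(2·8+1)(2·7+1) = 765
Δ: 2! 0! 14! / 17! → 1/2040
sum: t=1:−1/25401600 = -1/25401600
3j²(1 8 7; 0 0 0) = Δ·Π!·Σ² = 8/255  (sign +1)
sum: t=0:+1/174356582400 = 1/174356582400
3j²(1 8 7; 1 -8 7) = Δ·Π!·Σ² = 1/17  (sign +1)
combine: 4πI² = 765·8/255·1/17 = 24/17
take √, sign +1: I = 0.33517856

0.335179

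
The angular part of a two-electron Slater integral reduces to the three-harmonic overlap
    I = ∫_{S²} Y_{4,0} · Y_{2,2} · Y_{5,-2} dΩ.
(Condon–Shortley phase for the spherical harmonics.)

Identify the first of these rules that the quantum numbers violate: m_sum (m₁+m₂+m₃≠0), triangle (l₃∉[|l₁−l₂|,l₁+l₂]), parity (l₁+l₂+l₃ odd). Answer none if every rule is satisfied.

m₁+m₂+m₃ = 0 + 2 − 2 = 0  ✓
triangle: |4−2|=2 ≤ l₃=5 ≤ 4+2=6  ✓
parity: l₁+l₂+l₃ = 11 is odd  ✗

parity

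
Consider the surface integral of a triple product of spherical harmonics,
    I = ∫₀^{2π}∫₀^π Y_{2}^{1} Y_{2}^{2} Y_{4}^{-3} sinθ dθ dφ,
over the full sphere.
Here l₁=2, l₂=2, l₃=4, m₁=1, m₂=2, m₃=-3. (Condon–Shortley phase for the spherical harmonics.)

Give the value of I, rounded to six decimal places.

-0.238414

m-sum 0 ✓  L=8 even ✓  0≤4≤4 ✓
Π(2lᵢ+1) = 5×5×9 = 225
triangle coeff Δ(2,2,4) = 1/630
Σ_t [0,0]: t=0:+1/16 = 1/16
(3j)²=2/35 [(2 2 4; 0 0 0)], sign=+1
Σ_t [0,0]: t=0:+1/144 = 1/144
(3j)²=1/18 [(2 2 4; 1 2 -3)], sign=-1
⇒ 4πI² = 5/7
I = (-1)√(5/7/(4π)) = -0.23841361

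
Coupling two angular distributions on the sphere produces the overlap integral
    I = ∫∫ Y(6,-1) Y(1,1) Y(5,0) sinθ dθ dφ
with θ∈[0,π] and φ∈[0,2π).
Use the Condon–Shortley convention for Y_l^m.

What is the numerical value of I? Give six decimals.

-0.187239

m-sum 0 ✓  L=12 even ✓  5≤5≤7 ✓
Π(2lᵢ+1) = 13×3×11 = 429
triangle coeff Δ(6,1,5) = 1/858
Σ_t [1,1]: t=1:−1/14400 = -1/14400
(3j)²=6/143 [(6 1 5; 0 0 0)], sign=+1
Σ_t [2,2]: t=2:+1/28800 = 1/28800
(3j)²=7/286 [(6 1 5; -1 1 0)], sign=-1
⇒ 4πI² = 63/143
I = (-1)√(63/143/(4π)) = -0.18723944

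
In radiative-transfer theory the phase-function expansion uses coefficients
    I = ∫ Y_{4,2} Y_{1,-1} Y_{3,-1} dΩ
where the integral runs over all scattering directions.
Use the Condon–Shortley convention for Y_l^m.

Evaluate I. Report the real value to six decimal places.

0.238414

m-sum 0 ✓  L=8 even ✓  3≤3≤5 ✓
Π(2lᵢ+1) = 9×3×7 = 189
triangle coeff Δ(4,1,3) = 1/252
Σ_t [1,1]: t=1:−1/36 = -1/36
(3j)²=4/63 [(4 1 3; 0 0 0)], sign=+1
Σ_t [0,0]: t=0:+1/96 = 1/96
(3j)²=5/84 [(4 1 3; 2 -1 -1)], sign=+1
⇒ 4πI² = 5/7
I = (+1)√(5/7/(4π)) = 0.23841361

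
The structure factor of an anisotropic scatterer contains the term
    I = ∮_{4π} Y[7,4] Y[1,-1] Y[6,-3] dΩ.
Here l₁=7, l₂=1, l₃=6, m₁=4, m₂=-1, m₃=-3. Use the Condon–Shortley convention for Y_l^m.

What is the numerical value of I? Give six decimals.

m-sum 0 ✓  L=14 even ✓  6≤6≤8 ✓
Π(2lᵢ+1) = 15×3×13 = 585
triangle coeff Δ(7,1,6) = 1/1365
Σ_t [1,1]: t=1:−1/518400 = -1/518400
(3j)²=7/195 [(7 1 6; 0 0 0)], sign=-1
Σ_t [0,0]: t=0:+1/4354560 = 1/4354560
(3j)²=11/273 [(7 1 6; 4 -1 -3)], sign=-1
⇒ 4πI² = 11/13
I = (+1)√(11/13/(4π)) = 0.25948947

0.259489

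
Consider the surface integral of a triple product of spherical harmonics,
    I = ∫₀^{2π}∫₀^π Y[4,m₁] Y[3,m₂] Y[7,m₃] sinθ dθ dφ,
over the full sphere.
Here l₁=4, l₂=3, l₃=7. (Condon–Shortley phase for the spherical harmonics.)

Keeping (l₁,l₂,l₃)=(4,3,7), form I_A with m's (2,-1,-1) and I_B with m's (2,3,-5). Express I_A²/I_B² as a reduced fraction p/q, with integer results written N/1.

Shared (l₁,l₂,l₃)=(4,3,7): N and (l;000)² cancel in I_A²/I_B².
A: Δ = 0!·8!·6!/15! = 1/45045; Racah Σ t=0..0: t=0:+1/69120 = 1/69120; ⇒ 3j(4 3 7; 2 -1 -1)² = 4/429, sgn +1
B: Δ = 0!·8!·6!/15! = 1/45045; Racah Σ t=0..0: t=0:+1/1036800 = 1/1036800; ⇒ 3j(4 3 7; 2 3 -5)² = 4/195, sgn +1
I_A²/I_B² = (4/429)/(4/195) = 5/11

5/11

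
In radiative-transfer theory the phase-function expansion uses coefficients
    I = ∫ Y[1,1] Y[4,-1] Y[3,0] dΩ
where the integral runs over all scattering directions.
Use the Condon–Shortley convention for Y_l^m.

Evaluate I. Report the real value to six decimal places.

-0.194664

m-sum 0 ✓  L=8 even ✓  3≤3≤5 ✓
Π(2lᵢ+1) = 3×9×7 = 189
triangle coeff Δ(1,4,3) = 1/252
Σ_t [1,1]: t=1:−1/36 = -1/36
(3j)²=4/63 [(1 4 3; 0 0 0)], sign=+1
Σ_t [0,0]: t=0:+1/72 = 1/72
(3j)²=5/126 [(1 4 3; 1 -1 0)], sign=-1
⇒ 4πI² = 10/21
I = (-1)√(10/21/(4π)) = -0.19466390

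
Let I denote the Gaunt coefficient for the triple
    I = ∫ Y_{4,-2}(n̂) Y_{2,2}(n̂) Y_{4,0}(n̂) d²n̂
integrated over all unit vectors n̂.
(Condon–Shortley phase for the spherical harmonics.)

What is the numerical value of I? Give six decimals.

-0.190365

m-sum 0 ✓  L=10 even ✓  2≤4≤6 ✓
Π(2lᵢ+1) = 9×5×9 = 405
triangle coeff Δ(4,2,4) = 1/13860
Σ_t [0,2]: t=0:+1/192 t=1:−1/36 t=2:+1/192 = -5/288
(3j)²=20/693 [(4 2 4; 0 0 0)], sign=-1
Σ_t [2,2]: t=2:+1/192 = 1/192
(3j)²=3/77 [(4 2 4; -2 2 0)], sign=+1
⇒ 4πI² = 2700/5929
I = (-1)√(2700/5929/(4π)) = -0.19036462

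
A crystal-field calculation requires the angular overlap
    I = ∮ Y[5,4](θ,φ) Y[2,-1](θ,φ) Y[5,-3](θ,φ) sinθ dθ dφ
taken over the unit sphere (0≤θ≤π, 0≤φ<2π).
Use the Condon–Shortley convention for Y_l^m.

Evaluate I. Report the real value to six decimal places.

Checks pass: Σm=0; 12 even; l₃=5∈[3,7].
(2·5+1)(2·2+1)(2·5+1) = 605
Δ: 2! 8! 2! / 13! → 1/38610
sum: t=0:+1/2880 t=1:−1/576 t=2:+1/2880 = -1/960
3j²(5 2 5; 0 0 0) = Δ·Π!·Σ² = 10/429  (sign +1)
sum: t=0:+1/10080 t=1:−1/80640 = 1/11520
3j²(5 2 5; 4 -1 -3) = Δ·Π!·Σ² = 49/1430  (sign +1)
combine: 4πI² = 605·10/429·49/1430 = 245/507
take √, sign +1: I = 0.19609844

0.196098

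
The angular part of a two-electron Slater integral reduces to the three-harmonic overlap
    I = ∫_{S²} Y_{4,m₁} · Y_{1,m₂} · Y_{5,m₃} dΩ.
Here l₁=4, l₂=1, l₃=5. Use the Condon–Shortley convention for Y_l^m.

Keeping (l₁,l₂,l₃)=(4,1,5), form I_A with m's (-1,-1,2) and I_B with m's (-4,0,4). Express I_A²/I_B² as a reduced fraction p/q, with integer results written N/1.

Shared (l₁,l₂,l₃)=(4,1,5): N and (l;000)² cancel in I_A²/I_B².
A: Δ = 0!·8!·2!/11! = 1/495; Racah Σ t=0..0: t=0:+1/1440 = 1/1440; ⇒ 3j(4 1 5; -1 -1 2)² = 7/165, sgn -1
B: Δ = 0!·8!·2!/11! = 1/495; Racah Σ t=0..0: t=0:+1/40320 = 1/40320; ⇒ 3j(4 1 5; -4 0 4)² = 1/55, sgn -1
I_A²/I_B² = (7/165)/(1/55) = 7/3

7/3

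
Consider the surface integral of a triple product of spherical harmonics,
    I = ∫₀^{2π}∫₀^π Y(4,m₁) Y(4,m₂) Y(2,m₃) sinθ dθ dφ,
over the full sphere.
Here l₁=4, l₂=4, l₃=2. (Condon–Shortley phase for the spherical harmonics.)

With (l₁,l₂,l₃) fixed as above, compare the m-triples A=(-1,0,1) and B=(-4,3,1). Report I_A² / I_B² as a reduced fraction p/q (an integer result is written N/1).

Same 4,4,2: normalisation and zero-m 3j drop out of the ratio.
A: Δ: 6! 2! 2! / 11! → 1/13860; sum: t=3:−1/72 t=4:+1/96 = -1/288; 3j²(4 4 2; -1 0 1) = Δ·Π!·Σ² = 1/462  (sign +1)
B: Δ: 6! 2! 2! / 11! → 1/13860; sum: t=6:+1/1440 = 1/1440; 3j²(4 4 2; -4 3 1) = Δ·Π!·Σ² = 7/165  (sign -1)
I_A²/I_B² = (1/462)/(7/165) = 5/98

5/98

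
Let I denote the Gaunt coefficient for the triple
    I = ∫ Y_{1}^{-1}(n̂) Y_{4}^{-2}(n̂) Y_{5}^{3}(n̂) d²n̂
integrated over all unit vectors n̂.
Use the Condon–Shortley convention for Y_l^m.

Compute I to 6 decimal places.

-0.259847

m-sum 0 ✓  L=10 even ✓  3≤5≤5 ✓
Π(2lᵢ+1) = 3×9×11 = 297
triangle coeff Δ(1,4,5) = 1/495
Σ_t [0,0]: t=0:+1/576 = 1/576
(3j)²=5/99 [(1 4 5; 0 0 0)], sign=-1
Σ_t [0,0]: t=0:+1/2880 = 1/2880
(3j)²=28/495 [(1 4 5; -1 -2 3)], sign=+1
⇒ 4πI² = 28/33
I = (-1)√(28/33/(4π)) = -0.25984664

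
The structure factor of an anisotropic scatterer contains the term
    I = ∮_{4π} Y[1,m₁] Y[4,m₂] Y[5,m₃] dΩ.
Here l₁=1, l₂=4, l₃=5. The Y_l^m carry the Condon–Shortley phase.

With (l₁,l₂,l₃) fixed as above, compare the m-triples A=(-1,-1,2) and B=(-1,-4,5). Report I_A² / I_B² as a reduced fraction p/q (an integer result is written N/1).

7/15

l's match ⇒ only the (l;m) 3-j factors differ between A and B.
A: triangle coeff Δ(1,4,5) = 1/495; Σ_t [0,0]: t=0:+1/1440 = 1/1440; (3j)²=7/165 [(1 4 5; -1 -1 2)], sign=-1
B: triangle coeff Δ(1,4,5) = 1/495; Σ_t [0,0]: t=0:+1/80640 = 1/80640; (3j)²=1/11 [(1 4 5; -1 -4 5)], sign=+1
I_A²/I_B² = (7/165)/(1/11) = 7/15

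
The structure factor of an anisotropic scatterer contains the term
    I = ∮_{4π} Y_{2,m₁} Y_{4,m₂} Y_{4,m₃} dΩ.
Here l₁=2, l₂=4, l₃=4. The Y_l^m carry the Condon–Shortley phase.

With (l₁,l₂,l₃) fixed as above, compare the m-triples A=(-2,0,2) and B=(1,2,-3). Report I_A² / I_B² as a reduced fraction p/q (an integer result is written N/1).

36/35

Same 2,4,4: normalisation and zero-m 3j drop out of the ratio.
A: Δ: 2! 2! 6! / 11! → 1/13860; sum: t=2:+1/192 = 1/192; 3j²(2 4 4; -2 0 2) = Δ·Π!·Σ² = 3/77  (sign +1)
B: Δ: 2! 2! 6! / 11! → 1/13860; sum: t=0:+1/1440 t=1:−1/240 = -1/288; 3j²(2 4 4; 1 2 -3) = Δ·Π!·Σ² = 5/132  (sign +1)
I_A²/I_B² = (3/77)/(5/132) = 36/35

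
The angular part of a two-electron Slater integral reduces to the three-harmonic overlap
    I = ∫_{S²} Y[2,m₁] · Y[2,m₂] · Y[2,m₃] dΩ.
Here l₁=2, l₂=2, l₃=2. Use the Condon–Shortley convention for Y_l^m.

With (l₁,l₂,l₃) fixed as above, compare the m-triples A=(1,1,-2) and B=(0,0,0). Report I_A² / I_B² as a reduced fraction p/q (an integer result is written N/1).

3/2

Shared (l₁,l₂,l₃)=(2,2,2): N and (l;000)² cancel in I_A²/I_B².
A: Δ = 2!·2!·2!/7! = 1/630; Racah Σ t=1..1: t=1:−1/4 = -1/4; ⇒ 3j(2 2 2; 1 1 -2)² = 3/35, sgn -1
B: Δ = 2!·2!·2!/7! = 1/630; Racah Σ t=0..2: t=0:+1/8 t=1:−1/1 t=2:+1/8 = -3/4; ⇒ 3j(2 2 2; 0 0 0)² = 2/35, sgn -1
I_A²/I_B² = (3/35)/(2/35) = 3/2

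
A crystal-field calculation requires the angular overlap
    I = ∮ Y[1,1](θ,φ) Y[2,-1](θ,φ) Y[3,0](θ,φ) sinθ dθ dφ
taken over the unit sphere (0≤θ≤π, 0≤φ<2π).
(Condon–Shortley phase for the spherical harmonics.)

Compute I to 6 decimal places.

m-sum 0 ✓  L=6 even ✓  1≤3≤3 ✓
Π(2lᵢ+1) = 3×5×7 = 105
triangle coeff Δ(1,2,3) = 1/105
Σ_t [0,0]: t=0:+1/4 = 1/4
(3j)²=3/35 [(1 2 3; 0 0 0)], sign=-1
Σ_t [0,0]: t=0:+1/12 = 1/12
(3j)²=1/35 [(1 2 3; 1 -1 0)], sign=-1
⇒ 4πI² = 9/35
I = (+1)√(9/35/(4π)) = 0.14304817

0.143048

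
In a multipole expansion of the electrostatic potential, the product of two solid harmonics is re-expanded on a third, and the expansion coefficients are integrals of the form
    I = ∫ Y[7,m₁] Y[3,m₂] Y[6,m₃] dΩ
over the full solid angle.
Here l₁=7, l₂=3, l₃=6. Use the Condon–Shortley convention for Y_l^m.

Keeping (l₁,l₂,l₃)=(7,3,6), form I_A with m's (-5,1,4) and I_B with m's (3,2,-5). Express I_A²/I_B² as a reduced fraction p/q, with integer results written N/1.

Shared (l₁,l₂,l₃)=(7,3,6): N and (l;000)² cancel in I_A²/I_B².
A: Δ = 4!·10!·2!/17! = 1/2042040; Racah Σ t=2..4: t=2:+1/29030400 t=3:−1/2177280 t=4:+1/3870720 = -29/174182400; ⇒ 3j(7 3 6; -5 1 4)² = 841/185640, sgn -1
B: Δ = 4!·10!·2!/17! = 1/2042040; Racah Σ t=3..4: t=3:−1/4354560 t=4:+1/87091200 = -19/87091200; ⇒ 3j(7 3 6; 3 2 -5)² = 361/37128, sgn +1
I_A²/I_B² = (841/185640)/(361/37128) = 841/1805

841/1805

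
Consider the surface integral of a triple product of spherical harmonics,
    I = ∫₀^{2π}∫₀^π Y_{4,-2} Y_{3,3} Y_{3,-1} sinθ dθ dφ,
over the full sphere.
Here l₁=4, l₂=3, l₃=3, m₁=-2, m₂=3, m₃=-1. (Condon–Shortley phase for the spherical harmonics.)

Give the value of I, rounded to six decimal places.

Rules hold: Σm=0, L=10 even, 1≤3≤7.
N = 9·7·7 = 441
Δ = 4!·4!·2!/11! = 1/34650
Racah Σ t=1..3: t=1:−1/72 t=2:+1/16 t=3:−1/72 = 5/144
⇒ 3j(4 3 3; 0 0 0)² = 2/77, sgn -1
Racah Σ t=4..4: t=4:+1/192 = 1/192
⇒ 3j(4 3 3; -2 3 -1)² = 3/77, sgn +1
4πI² = N·(3j₀)²·(3jₘ)² = 54/121
I = -1·√(0.446281/4π) = -0.18845135

-0.188451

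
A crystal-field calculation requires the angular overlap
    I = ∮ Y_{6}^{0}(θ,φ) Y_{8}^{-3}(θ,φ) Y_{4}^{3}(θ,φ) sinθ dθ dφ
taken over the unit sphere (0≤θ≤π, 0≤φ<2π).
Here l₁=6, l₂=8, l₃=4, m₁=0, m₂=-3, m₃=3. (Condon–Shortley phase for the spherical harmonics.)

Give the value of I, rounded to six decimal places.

Checks pass: Σm=0; 18 even; l₃=4∈[2,14].
(2·6+1)(2·8+1)(2·4+1) = 1989
Δ: 10! 2! 6! / 19! → 1/23279256
sum: t=4:+1/1658880 t=5:−1/518400 t=6:+1/1658880 = -1/1382400
3j²(6 8 4; 0 0 0) = Δ·Π!·Σ² = 504/46189  (sign -1)
sum: t=4:+1/4147200 t=5:−1/10368000 = 1/6912000
3j²(6 8 4; 0 -3 3) = Δ·Π!·Σ² = 189/16796  (sign -1)
combine: 4πI² = 1989·504/46189·189/16796 = 214326/877591
take √, sign +1: I = 0.13940759

0.139408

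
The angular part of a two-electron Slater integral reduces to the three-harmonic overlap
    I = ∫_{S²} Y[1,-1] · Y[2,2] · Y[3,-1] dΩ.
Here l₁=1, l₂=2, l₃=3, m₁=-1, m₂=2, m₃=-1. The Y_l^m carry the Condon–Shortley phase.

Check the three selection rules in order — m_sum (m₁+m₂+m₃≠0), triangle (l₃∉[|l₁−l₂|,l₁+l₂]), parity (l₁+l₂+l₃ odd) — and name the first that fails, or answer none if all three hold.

Σmᵢ = 0  ✓
l₃∈[|l₁−l₂|,l₁+l₂]=[1,3], have l₃=3  ✓
Σlᵢ = 6 ⇒ even  ✓

none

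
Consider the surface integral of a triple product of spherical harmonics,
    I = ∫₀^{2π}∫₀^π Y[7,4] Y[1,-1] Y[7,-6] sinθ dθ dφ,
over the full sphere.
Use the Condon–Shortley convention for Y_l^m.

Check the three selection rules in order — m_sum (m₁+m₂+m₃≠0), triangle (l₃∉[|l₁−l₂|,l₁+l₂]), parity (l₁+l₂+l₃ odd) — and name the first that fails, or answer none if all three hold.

m_sum

m₁+m₂+m₃ = 4 − 1 − 6 = -3  ✗
triangle: |7−1|=6 ≤ l₃=7 ≤ 7+1=8
parity: l₁+l₂+l₃ = 15 is odd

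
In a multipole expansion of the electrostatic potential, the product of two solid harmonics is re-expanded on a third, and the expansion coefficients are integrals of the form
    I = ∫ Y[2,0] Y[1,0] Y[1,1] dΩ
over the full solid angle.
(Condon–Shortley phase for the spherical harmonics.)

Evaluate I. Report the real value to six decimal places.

0 + 0 + 1 = 1 ≠ 0: azimuthal integral kills it; I = 0

0.000000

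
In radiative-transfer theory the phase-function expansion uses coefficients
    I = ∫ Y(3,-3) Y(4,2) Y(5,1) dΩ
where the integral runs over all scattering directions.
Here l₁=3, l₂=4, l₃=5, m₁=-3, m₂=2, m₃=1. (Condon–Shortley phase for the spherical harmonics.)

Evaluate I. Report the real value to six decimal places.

Rules hold: Σm=0, L=12 even, 1≤5≤7.
N = 7·9·11 = 693
Δ = 2!·4!·6!/13! = 1/180180
Racah Σ t=0..2: t=0:+1/576 t=1:−1/144 t=2:+1/576 = -1/288
⇒ 3j(3 4 5; 0 0 0)² = 20/1001, sgn +1
Racah Σ t=2..2: t=2:+1/2304 = 1/2304
⇒ 3j(3 4 5; -3 2 1)² = 75/4004, sgn +1
4πI² = N·(3j₀)²·(3jₘ)² = 3375/13013
I = +1·√(0.259356/4π) = 0.14366244

0.143662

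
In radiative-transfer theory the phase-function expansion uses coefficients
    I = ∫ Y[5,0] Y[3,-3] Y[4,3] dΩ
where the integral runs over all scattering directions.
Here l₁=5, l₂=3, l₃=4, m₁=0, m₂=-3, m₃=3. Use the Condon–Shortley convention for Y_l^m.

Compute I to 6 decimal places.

Rules hold: Σm=0, L=12 even, 2≤4≤8.
N = 11·7·9 = 693
Δ = 4!·6!·2!/13! = 1/180180
Racah Σ t=1..3: t=1:−1/576 t=2:+1/144 t=3:−1/576 = 1/288
⇒ 3j(5 3 4; 0 0 0)² = 20/1001, sgn +1
Racah Σ t=0..0: t=0:+1/5760 = 1/5760
⇒ 3j(5 3 4; 0 -3 3)² = 5/572, sgn -1
4πI² = N·(3j₀)²·(3jₘ)² = 225/1859
I = -1·√(0.121033/4π) = -0.09814013

-0.098140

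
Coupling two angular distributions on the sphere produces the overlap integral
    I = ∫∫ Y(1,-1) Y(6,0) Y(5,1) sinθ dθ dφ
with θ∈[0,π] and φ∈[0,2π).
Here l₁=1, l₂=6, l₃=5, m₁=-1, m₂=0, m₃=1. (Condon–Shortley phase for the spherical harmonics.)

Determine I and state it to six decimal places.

0.158246

Rules hold: Σm=0, L=12 even, 5≤5≤7.
N = 3·13·11 = 429
Δ = 2!·0!·10!/13! = 1/858
Racah Σ t=1..1: t=1:−1/14400 = -1/14400
⇒ 3j(1 6 5; 0 0 0)² = 6/143, sgn +1
Racah Σ t=2..2: t=2:+1/34560 = 1/34560
⇒ 3j(1 6 5; -1 0 1)² = 5/286, sgn +1
4πI² = N·(3j₀)²·(3jₘ)² = 45/143
I = +1·√(0.314685/4π) = 0.15824621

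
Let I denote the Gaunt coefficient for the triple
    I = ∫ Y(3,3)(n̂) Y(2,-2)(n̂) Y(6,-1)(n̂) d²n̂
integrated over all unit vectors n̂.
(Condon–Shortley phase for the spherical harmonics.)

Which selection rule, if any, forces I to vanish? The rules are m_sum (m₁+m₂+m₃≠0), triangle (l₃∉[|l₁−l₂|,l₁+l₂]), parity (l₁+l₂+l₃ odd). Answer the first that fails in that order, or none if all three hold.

Σmᵢ = 0  ✓
l₃∈[|l₁−l₂|,l₁+l₂]=[1,5], have l₃=6  ✗
Σlᵢ = 11 ⇒ odd

triangle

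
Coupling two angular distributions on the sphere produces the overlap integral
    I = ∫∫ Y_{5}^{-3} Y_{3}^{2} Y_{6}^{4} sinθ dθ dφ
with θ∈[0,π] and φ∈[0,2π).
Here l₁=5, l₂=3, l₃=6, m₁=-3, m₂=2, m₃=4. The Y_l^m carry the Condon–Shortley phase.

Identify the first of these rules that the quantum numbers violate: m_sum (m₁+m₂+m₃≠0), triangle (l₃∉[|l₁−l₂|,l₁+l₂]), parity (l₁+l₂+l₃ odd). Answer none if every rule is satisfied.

m_sum

Σmᵢ = 3  ✗
l₃∈[|l₁−l₂|,l₁+l₂]=[2,8], have l₃=6
Σlᵢ = 14 ⇒ even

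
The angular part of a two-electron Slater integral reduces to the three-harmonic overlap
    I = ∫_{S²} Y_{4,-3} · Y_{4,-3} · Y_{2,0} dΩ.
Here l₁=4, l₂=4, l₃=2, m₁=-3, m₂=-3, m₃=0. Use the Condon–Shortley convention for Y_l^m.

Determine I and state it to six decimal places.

0.000000

m-sum = -3 − 3 + 0 = -6 ≠ 0 ⇒ I = 0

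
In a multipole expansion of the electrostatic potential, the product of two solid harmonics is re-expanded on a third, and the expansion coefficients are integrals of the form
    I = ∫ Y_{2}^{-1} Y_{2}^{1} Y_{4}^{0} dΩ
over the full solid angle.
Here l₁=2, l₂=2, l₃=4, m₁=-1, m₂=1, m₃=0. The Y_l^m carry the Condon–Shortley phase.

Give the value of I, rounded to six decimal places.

m-sum 0 ✓  L=8 even ✓  0≤4≤4 ✓
Π(2lᵢ+1) = 5×5×9 = 225
triangle coeff Δ(2,2,4) = 1/630
Σ_t [0,0]: t=0:+1/16 = 1/16
(3j)²=2/35 [(2 2 4; 0 0 0)], sign=+1
Σ_t [0,0]: t=0:+1/36 = 1/36
(3j)²=8/315 [(2 2 4; -1 1 0)], sign=+1
⇒ 4πI² = 16/49
I = (+1)√(16/49/(4π)) = 0.16119702

0.161197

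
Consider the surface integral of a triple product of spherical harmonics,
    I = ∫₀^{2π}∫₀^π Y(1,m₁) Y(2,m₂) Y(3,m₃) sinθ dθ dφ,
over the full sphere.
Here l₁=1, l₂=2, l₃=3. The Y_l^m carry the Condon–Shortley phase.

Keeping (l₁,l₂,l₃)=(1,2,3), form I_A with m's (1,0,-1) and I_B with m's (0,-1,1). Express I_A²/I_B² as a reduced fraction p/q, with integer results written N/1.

Shared (l₁,l₂,l₃)=(1,2,3): N and (l;000)² cancel in I_A²/I_B².
A: Δ = 0!·2!·4!/7! = 1/105; Racah Σ t=0..0: t=0:+1/8 = 1/8; ⇒ 3j(1 2 3; 1 0 -1)² = 2/35, sgn +1
B: Δ = 0!·2!·4!/7! = 1/105; Racah Σ t=0..0: t=0:+1/6 = 1/6; ⇒ 3j(1 2 3; 0 -1 1)² = 8/105, sgn +1
I_A²/I_B² = (2/35)/(8/105) = 3/4

3/4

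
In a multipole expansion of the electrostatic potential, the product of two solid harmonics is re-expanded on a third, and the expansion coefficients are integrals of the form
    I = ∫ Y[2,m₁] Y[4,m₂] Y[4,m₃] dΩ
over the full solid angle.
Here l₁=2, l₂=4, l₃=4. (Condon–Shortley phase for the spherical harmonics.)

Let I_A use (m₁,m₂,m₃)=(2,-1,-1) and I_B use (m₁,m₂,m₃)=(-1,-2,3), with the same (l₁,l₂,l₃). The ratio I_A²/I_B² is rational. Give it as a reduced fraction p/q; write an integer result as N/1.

Same 2,4,4: normalisation and zero-m 3j drop out of the ratio.
A: Δ: 2! 2! 6! / 11! → 1/13860; sum: t=0:+1/144 = 1/144; 3j²(2 4 4; 2 -1 -1) = Δ·Π!·Σ² = 10/231  (sign -1)
B: Δ: 2! 2! 6! / 11! → 1/13860; sum: t=1:−1/240 t=2:+1/1440 = -1/288; 3j²(2 4 4; -1 -2 3) = Δ·Π!·Σ² = 5/132  (sign +1)
I_A²/I_B² = (10/231)/(5/132) = 8/7

8/7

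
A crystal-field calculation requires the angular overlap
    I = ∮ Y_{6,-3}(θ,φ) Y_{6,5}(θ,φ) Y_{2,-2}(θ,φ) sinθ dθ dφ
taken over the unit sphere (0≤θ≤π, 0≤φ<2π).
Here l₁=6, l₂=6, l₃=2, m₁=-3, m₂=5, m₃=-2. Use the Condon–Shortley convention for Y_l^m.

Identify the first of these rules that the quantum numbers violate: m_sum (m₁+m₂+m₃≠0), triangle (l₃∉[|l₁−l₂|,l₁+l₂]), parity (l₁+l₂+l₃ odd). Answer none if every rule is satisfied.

Σmᵢ = 0  ✓
l₃∈[|l₁−l₂|,l₁+l₂]=[0,12], have l₃=2  ✓
Σlᵢ = 14 ⇒ even  ✓

none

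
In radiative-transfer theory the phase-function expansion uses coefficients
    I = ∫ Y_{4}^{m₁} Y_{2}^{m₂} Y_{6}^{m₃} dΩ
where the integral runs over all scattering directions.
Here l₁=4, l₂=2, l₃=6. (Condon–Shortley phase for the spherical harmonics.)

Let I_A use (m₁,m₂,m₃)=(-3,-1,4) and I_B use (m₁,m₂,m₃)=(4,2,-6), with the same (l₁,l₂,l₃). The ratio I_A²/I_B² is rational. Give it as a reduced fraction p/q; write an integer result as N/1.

Shared (l₁,l₂,l₃)=(4,2,6): N and (l;000)² cancel in I_A²/I_B².
A: Δ = 0!·8!·4!/13! = 1/6435; Racah Σ t=0..0: t=0:+1/30240 = 1/30240; ⇒ 3j(4 2 6; -3 -1 4)² = 16/429, sgn +1
B: Δ = 0!·8!·4!/13! = 1/6435; Racah Σ t=0..0: t=0:+1/967680 = 1/967680; ⇒ 3j(4 2 6; 4 2 -6)² = 1/13, sgn +1
I_A²/I_B² = (16/429)/(1/13) = 16/33

16/33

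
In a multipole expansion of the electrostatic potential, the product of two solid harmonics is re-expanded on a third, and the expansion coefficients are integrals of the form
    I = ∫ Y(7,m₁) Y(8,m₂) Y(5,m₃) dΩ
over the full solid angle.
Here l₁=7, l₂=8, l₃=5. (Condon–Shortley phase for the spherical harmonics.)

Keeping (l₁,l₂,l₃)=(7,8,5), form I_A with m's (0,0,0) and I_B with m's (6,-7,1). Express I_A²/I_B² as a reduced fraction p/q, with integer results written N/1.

129600/143143

Shared (l₁,l₂,l₃)=(7,8,5): N and (l;000)² cancel in I_A²/I_B².
A: Δ = 10!·4!·6!/21! = 1/814773960; Racah Σ t=3..7: t=3:−1/87091200 t=4:+1/4976640 t=5:−1/2073600 t=6:+1/4976640 t=7:−1/87091200 = -1/9676800; ⇒ 3j(7 8 5; 0 0 0)² = 360/46189, sgn +1
B: Δ = 10!·4!·6!/21! = 1/814773960; Racah Σ t=0..1: t=0:+1/2612736000 t=1:−1/6270566400 = 1/4478976000; ⇒ 3j(7 8 5; 6 -7 1)² = 1001/116280, sgn +1
I_A²/I_B² = (360/46189)/(1001/116280) = 129600/143143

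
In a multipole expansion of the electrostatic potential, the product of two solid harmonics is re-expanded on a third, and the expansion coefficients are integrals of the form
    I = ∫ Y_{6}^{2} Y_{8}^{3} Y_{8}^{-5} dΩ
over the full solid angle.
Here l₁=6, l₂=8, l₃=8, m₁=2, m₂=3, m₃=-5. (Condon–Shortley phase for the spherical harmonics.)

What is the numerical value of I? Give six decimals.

-0.119553

Rules hold: Σm=0, L=22 even, 2≤8≤14.
N = 13·17·17 = 3757
Δ = 6!·6!·10!/23! = 1/13742520792
Racah Σ t=0..6: t=0:+1/41803776000 t=1:−1/435456000 t=2:+1/39813120 t=3:−1/18662400 t=4:+1/39813120 t=5:−1/435456000 t=6:+1/41803776000 = -11/1393459200
⇒ 3j(6 8 8; 0 0 0)² = 600/96577, sgn -1
Racah Σ t=1..4: t=1:−1/15676416000 t=2:+1/836075520 t=3:−1/348364800 t=4:+1/1045094400 = -7/8957952000
⇒ 3j(6 8 8; 2 3 -5)² = 343/44574, sgn +1
4πI² = N·(3j₀)²·(3jₘ)² = 34300/190969
I = -1·√(0.17961/4π) = -0.11955306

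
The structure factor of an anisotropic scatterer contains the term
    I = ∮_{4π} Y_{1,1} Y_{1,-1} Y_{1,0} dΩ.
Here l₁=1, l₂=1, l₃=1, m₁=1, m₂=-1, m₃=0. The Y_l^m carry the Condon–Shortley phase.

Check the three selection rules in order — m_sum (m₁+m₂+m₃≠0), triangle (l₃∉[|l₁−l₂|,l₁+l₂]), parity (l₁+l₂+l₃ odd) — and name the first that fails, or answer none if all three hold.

Σmᵢ = 0  ✓
l₃∈[|l₁−l₂|,l₁+l₂]=[0,2], have l₃=1  ✓
Σlᵢ = 3 ⇒ odd  ✗

parity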